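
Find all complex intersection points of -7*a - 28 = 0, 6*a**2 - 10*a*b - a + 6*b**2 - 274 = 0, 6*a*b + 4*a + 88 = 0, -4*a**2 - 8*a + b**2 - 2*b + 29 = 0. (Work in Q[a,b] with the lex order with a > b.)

Compute a lex Gröbner basis by Buchberger's algorithm.
f_1 = -7*a - 28, LT = a.
f_2 = 6*a**2 - 10*a*b - a + 6*b**2 - 274, LT = a**2.
f_3 = 6*a*b + 4*a + 88, LT = a*b.
f_4 = -4*a**2 - 8*a + b**2 - 2*b + 29, LT = a**2.

S(f_1,f_2): lcm = a**2. S = 5/3*a*b + 25/6*a - b**2 + 137/3.
  leading term a*b: subtract (-5/21*b)·f_1 from 5/3*a*b + 25/6*a - b**2 + 137/3 → 25/6*a - b**2 - 20/3*b + 137/3
  leading term a: subtract (-25/42)·f_1 from 25/6*a - b**2 - 20/3*b + 137/3 → -b**2 - 20/3*b + 29
  leading term b**2: no divisor's leading term divides it; move -b**2 to the remainder.
  leading term b: no divisor's leading term divides it; move -20/3*b to the remainder.
  leading term 1: no divisor's leading term divides it; move 29 to the remainder.
  remainder -b**2 - 20/3*b + 29 ≠ 0; add h_5 = -b**2 - 20/3*b + 29 to the basis.

S(f_1,f_3): lcm = a*b. S = -2/3*a + 4*b - 44/3.
  leading term a: subtract (2/21)·f_1 from -2/3*a + 4*b - 44/3 → 4*b - 12
  leading term b: no divisor's leading term divides it; move 4*b to the remainder.
  leading term 1: no divisor's leading term divides it; move -12 to the remainder.
  remainder 4*b - 12 ≠ 0; add h_6 = 4*b - 12 to the basis.

S(f_1,f_4): lcm = a**2. S = 2*a + 1/4*b**2 - 1/2*b + 29/4.
  leading term a: subtract (-2/7)·f_1 from 2*a + 1/4*b**2 - 1/2*b + 29/4 → 1/4*b**2 - 1/2*b - 3/4
  leading term b**2: subtract (-1/4)·h_5 from 1/4*b**2 - 1/2*b - 3/4 → -13/6*b + 13/2
  leading term b: subtract (-13/24)·h_6 from -13/6*b + 13/2 → 0
  remainder 0.

S(f_2,f_3): lcm = a**2*b. S = -2/3*a**2 - 5/3*a*b**2 - 1/6*a*b - 44/3*a + b**3 - 137/3*b.
  leading term a**2: subtract (2/21*a)·f_1 from -2/3*a**2 - 5/3*a*b**2 - 1/6*a*b - 44/3*a + b**3 - 137/3*b → -5/3*a*b**2 - 1/6*a*b - 12*a + b**3 - 137/3*b
  leading term a*b**2: subtract (5/21*b**2)·f_1 from -5/3*a*b**2 - 1/6*a*b - 12*a + b**3 - 137/3*b → -1/6*a*b - 12*a + b**3 + 20/3*b**2 - 137/3*b
  leading term a*b: subtract (1/42*b)·f_1 from -1/6*a*b - 12*a + b**3 + 20/3*b**2 - 137/3*b → -12*a + b**3 + 20/3*b**2 - 45*b
  leading term a: subtract (12/7)·f_1 from -12*a + b**3 + 20/3*b**2 - 45*b → b**3 + 20/3*b**2 - 45*b + 48
  leading term b**3: subtract (-b)·h_5 from b**3 + 20/3*b**2 - 45*b + 48 → -16*b + 48
  leading term b: subtract (-4)·h_6 from -16*b + 48 → 0
  remainder 0.

S(f_2,f_4): lcm = a**2. S = -5/3*a*b - 13/6*a + 5/4*b**2 - 1/2*b - 461/12.
  leading term a*b: subtract (5/21*b)·f_1 from -5/3*a*b - 13/6*a + 5/4*b**2 - 1/2*b - 461/12 → -13/6*a + 5/4*b**2 + 37/6*b - 461/12
  leading term a: subtract (13/42)·f_1 from -13/6*a + 5/4*b**2 + 37/6*b - 461/12 → 5/4*b**2 + 37/6*b - 119/4
  leading term b**2: subtract (-5/4)·h_5 from 5/4*b**2 + 37/6*b - 119/4 → -13/6*b + 13/2
  leading term b: subtract (-13/24)·h_6 from -13/6*b + 13/2 → 0
  remainder 0.

S(f_3,f_4): lcm = a**2*b. S = 2/3*a**2 - 2*a*b + 44/3*a + 1/4*b**3 - 1/2*b**2 + 29/4*b.
  leading term a**2: subtract (-2/21*a)·f_1 from 2/3*a**2 - 2*a*b + 44/3*a + 1/4*b**3 - 1/2*b**2 + 29/4*b → -2*a*b + 12*a + 1/4*b**3 - 1/2*b**2 + 29/4*b
  leading term a*b: subtract (2/7*b)·f_1 from -2*a*b + 12*a + 1/4*b**3 - 1/2*b**2 + 29/4*b → 12*a + 1/4*b**3 - 1/2*b**2 + 61/4*b
  leading term a: subtract (-12/7)·f_1 from 12*a + 1/4*b**3 - 1/2*b**2 + 61/4*b → 1/4*b**3 - 1/2*b**2 + 61/4*b - 48
  leading term b**3: subtract (-1/4*b)·h_5 from 1/4*b**3 - 1/2*b**2 + 61/4*b - 48 → -13/6*b**2 + 45/2*b - 48
  leading term b**2: subtract (13/6)·h_5 from -13/6*b**2 + 45/2*b - 48 → 665/18*b - 665/6
  leading term b: subtract (665/72)·h_6 from 665/18*b - 665/6 → 0
  remainder 0.

S(f_1,h_5): leading monomials are coprime, so the S-polynomial reduces to 0 (Buchberger's first criterion).
S(f_2,h_5): leading monomials are coprime, so the S-polynomial reduces to 0 (Buchberger's first criterion).
S(f_3,h_5): lcm = a*b**2. S = -6*a*b + 29*a + 44/3*b.
  leading term a*b: subtract (6/7*b)·f_1 from -6*a*b + 29*a + 44/3*b → 29*a + 116/3*b
  leading term a: subtract (-29/7)·f_1 from 29*a + 116/3*b → 116/3*b - 116
  leading term b: subtract (29/3)·h_6 from 116/3*b - 116 → 0
  remainder 0.

S(f_4,h_5): leading monomials are coprime, so the S-polynomial reduces to 0 (Buchberger's first criterion).
S(f_1,h_6): leading monomials are coprime, so the S-polynomial reduces to 0 (Buchberger's first criterion).
S(f_2,h_6): leading monomials are coprime, so the S-polynomial reduces to 0 (Buchberger's first criterion).
S(f_3,h_6): lcm = a*b. S = 11/3*a + 44/3.
  leading term a: subtract (-11/21)·f_1 from 11/3*a + 44/3 → 0
  remainder 0.

S(f_4,h_6): leading monomials are coprime, so the S-polynomial reduces to 0 (Buchberger's first criterion).
S(h_5,h_6): lcm = b**2. S = 29/3*b - 29.
  leading term b: subtract (29/12)·h_6 from 29/3*b - 29 → 0
  remainder 0.

Every S-polynomial of the final basis reduces to 0, so we have a Gröbner basis.
Inter-reduce: drop elements whose leading term is divisible by another's, tail-reduce, and make monic.
Reduced Gröbner basis: {a + 4, b - 3}.

From the last basis element, b - 3 = 0, so b takes values in {3}. Each choice, substituted upward through the basis, yields the corresponding point(s) of the solution set.
  b = 3: the earlier basis element becomes a + 4 = 0, giving a = -4 — point (-4, 3).
Substituting each solution back into the original system confirms all equations vanish.
A lex Gröbner basis triangularizes the system, enabling back-substitution.

{(-4, 3)}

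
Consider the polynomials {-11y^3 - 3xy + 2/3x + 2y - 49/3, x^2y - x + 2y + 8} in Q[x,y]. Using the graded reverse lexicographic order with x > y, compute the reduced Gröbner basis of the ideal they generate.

The reduced Gröbner basis is the canonical form of the ideal for this ordering.

f_1 = -11y^3 - 3xy + 2/3x + 2y - 49/3, LT = y^3.
f_2 = x^2y - x + 2y + 8, LT = x^2y.

S(f_1,f_2): lcm = x^2y^3. S = 3/11x^3y - 2/33x^3 - 2/11x^2y + xy^2 - 2y^3 + 49/33x^2 - 8y^2.
  leading term x^3y: subtract (3/11x)·f_2 from 3/11x^3y - 2/33x^3 - 2/11x^2y + xy^2 - 2y^3 + 49/33x^2 - 8y^2 → -2/33x^3 - 2/11x^2y + xy^2 - 2y^3 + 58/33x^2 - 6/11xy - 8y^2 - 24/11x
  leading term x^3: no divisor's leading term divides it; move -2/33x^3 to the remainder.
  leading term x^2y: subtract (-2/11)·f_2 from -2/11x^2y + xy^2 - 2y^3 + 58/33x^2 - 6/11xy - 8y^2 - 24/11x → xy^2 - 2y^3 + 58/33x^2 - 6/11xy - 8y^2 - 26/11x + 4/11y + 16/11
  leading term xy^2: no divisor's leading term divides it; move xy^2 to the remainder.
  leading term y^3: subtract (2/11)·f_1 from -2y^3 + 58/33x^2 - 6/11xy - 8y^2 - 26/11x + 4/11y + 16/11 → 58/33x^2 - 8y^2 - 82/33x + 146/33
  leading term x^2: no divisor's leading term divides it; move 58/33x^2 to the remainder.
  leading term y^2: no divisor's leading term divides it; move -8y^2 to the remainder.
  leading term x: no divisor's leading term divides it; move -82/33x to the remainder.
  leading term 1: no divisor's leading term divides it; move 146/33 to the remainder.
  remainder -2/33x^3 + xy^2 + 58/33x^2 - 8y^2 - 82/33x + 146/33 ≠ 0; add g_3 = -2/33x^3 + xy^2 + 58/33x^2 - 8y^2 - 82/33x + 146/33 to the basis.

S(f_1,g_3): leading monomials are coprime, so the S-polynomial reduces to 0 (Buchberger's first criterion).
S(f_2,g_3): lcm = x^3y. S = 33/2xy^3 + 29x^2y - 132y^3 - x^2 - 39xy + 8x + 73y.
  leading term xy^3: subtract (-3/2x)·f_1 from 33/2xy^3 + 29x^2y - 132y^3 - x^2 - 39xy + 8x + 73y → 49/2x^2y - 132y^3 - 36xy - 33/2x + 73y
  leading term x^2y: subtract (49/2)·f_2 from 49/2x^2y - 132y^3 - 36xy - 33/2x + 73y → -132y^3 - 36xy + 8x + 24y - 196
  leading term y^3: subtract (12)·f_1 from -132y^3 - 36xy + 8x + 24y - 196 → 0
  remainder 0.

Every S-polynomial of the final basis reduces to 0, so we have a Gröbner basis.

G = {x^3 - 33/2xy^2 - 29x^2 + 132y^2 + 41x - 73, x^2y - x + 2y + 8, y^3 + 3/11xy - 2/33x - 2/11y + 49/33}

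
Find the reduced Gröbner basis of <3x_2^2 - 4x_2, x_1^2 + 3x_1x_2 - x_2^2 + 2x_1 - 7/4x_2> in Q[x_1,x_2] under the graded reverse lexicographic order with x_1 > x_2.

f_1 = 3x_2^2 - 4x_2, LT = x_2^2.
f_2 = x_1^2 + 3x_1x_2 - x_2^2 + 2x_1 - 7/4x_2, LT = x_1^2.

S(f_1,f_2): leading monomials are coprime, so the S-polynomial reduces to 0 (Buchberger's first criterion).
Every S-polynomial of the final basis reduces to 0, so we have a Gröbner basis.

G = {x_1^2 + 3x_1x_2 + 2x_1 - 37/12x_2, x_2^2 - 4/3x_2}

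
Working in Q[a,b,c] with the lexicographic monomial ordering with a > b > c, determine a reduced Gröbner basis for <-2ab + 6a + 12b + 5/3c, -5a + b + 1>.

f_1 = -2ab + 6a + 12b + 5/3c, LT = ab.
f_2 = -5a + b + 1, LT = a.

S(f_1,f_2): lcm = ab. S = -3a + 1/5b^2 - 29/5b - 5/6c.
  leading term a: subtract (3/5)·f_2 from -3a + 1/5b^2 - 29/5b - 5/6c → 1/5b^2 - 32/5b - 5/6c - 3/5
  leading term b^2: no divisor's leading term divides it; move 1/5b^2 to the remainder.
  leading term b: no divisor's leading term divides it; move -32/5b to the remainder.
  leading term c: no divisor's leading term divides it; move -5/6c to the remainder.
  leading term 1: no divisor's leading term divides it; move -3/5 to the remainder.
  remainder 1/5b^2 - 32/5b - 5/6c - 3/5 ≠ 0; add g_3 = 1/5b^2 - 32/5b - 5/6c - 3/5 to the basis.

The other S-polynomials (S(f_1,g_3), S(f_2,g_3)) all reduce to 0 modulo the current basis, so we have a Gröbner basis.
Inter-reduce: drop elements whose leading term is divisible by another's, tail-reduce, and make monic.

G = {a - 1/5b - 1/5, b^2 - 32b - 25/6c - 3}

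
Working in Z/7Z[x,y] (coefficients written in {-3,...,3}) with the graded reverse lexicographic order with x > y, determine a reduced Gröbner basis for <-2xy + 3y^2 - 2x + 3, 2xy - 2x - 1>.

G = {x^2 - 3x - 3y - 3, xy - x + 3, y^2 + x + 3}

f_1 = -2xy + 3y^2 - 2x + 3, LT = xy.
f_2 = 2xy - 2x - 1, LT = xy.

S(f_1,f_2): lcm = xy. S = 2y^2 + 2x - 1.
  leading term y^2: no divisor's leading term divides it; move 2y^2 to the remainder.
  leading term x: no divisor's leading term divides it; move 2x to the remainder.
  leading term 1: no divisor's leading term divides it; move -1 to the remainder.
  remainder 2y^2 + 2x - 1 ≠ 0; add g_3 = 2y^2 + 2x - 1 to the basis.

S(f_1,g_3): lcm = xy^2. S = 2y^3 - x^2 + xy - 3x + 2y.
  leading term y^3: subtract (y)·g_3 from 2y^3 - x^2 + xy - 3x + 2y → -x^2 - xy - 3x + 3y
  leading term x^2: no divisor's leading term divides it; move -x^2 to the remainder.
  leading term xy: subtract (-3)·f_1 from -xy - 3x + 3y → 2y^2 - 2x + 3y + 2
  leading term y^2: subtract (1)·g_3 from 2y^2 - 2x + 3y + 2 → 3x + 3y + 3
  leading term x: no divisor's leading term divides it; move 3x to the remainder.
  leading term y: no divisor's leading term divides it; move 3y to the remainder.
  leading term 1: no divisor's leading term divides it; move 3 to the remainder.
  remainder -x^2 + 3x + 3y + 3 ≠ 0; add g_4 = -x^2 + 3x + 3y + 3 to the basis.

S(f_2,g_3): lcm = xy^2. S = -x^2 - xy - 3x + 3y.
  leading term x^2: subtract (1)·g_4 from -x^2 - xy - 3x + 3y → -xy + x - 3
  leading term xy: subtract (-3)·f_1 from -xy + x - 3 → 2y^2 + 2x - 1
  leading term y^2: subtract (1)·g_3 from 2y^2 + 2x - 1 → 0
  remainder 0.

S(f_1,g_4): lcm = x^2y. S = 2xy^2 + x^2 + 3xy + 3y^2 + 2x + 3y.
  leading term xy^2: subtract (-y)·f_1 from 2xy^2 + x^2 + 3xy + 3y^2 + 2x + 3y → 3y^3 + x^2 + xy + 3y^2 + 2x - y
  leading term y^3: subtract (-2y)·g_3 from 3y^3 + x^2 + xy + 3y^2 + 2x - y → x^2 - 2xy + 3y^2 + 2x - 3y
  leading term x^2: subtract (-1)·g_4 from x^2 - 2xy + 3y^2 + 2x - 3y → -2xy + 3y^2 - 2x + 3
  leading term xy: subtract (1)·f_1 from -2xy + 3y^2 - 2x + 3 → 0
  remainder 0.

S(f_2,g_4): lcm = x^2y. S = -x^2 + 3xy + 3y^2 + 3x + 3y.
  leading term x^2: subtract (1)·g_4 from -x^2 + 3xy + 3y^2 + 3x + 3y → 3xy + 3y^2 - 3
  leading term xy: subtract (2)·f_1 from 3xy + 3y^2 - 3 → -3y^2 - 3x - 2
  leading term y^2: subtract (2)·g_3 from -3y^2 - 3x - 2 → 0
  remainder 0.

S(g_3,g_4): leading monomials are coprime, so the S-polynomial reduces to 0 (Buchberger's first criterion).
Every S-polynomial of the final basis reduces to 0, so we have a Gröbner basis.
Inter-reduce: drop elements whose leading term is divisible by another's, tail-reduce, and make monic.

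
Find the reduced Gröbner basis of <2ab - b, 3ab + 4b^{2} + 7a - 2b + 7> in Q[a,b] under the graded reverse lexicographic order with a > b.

G = {a^{2} + \tfrac{1}{2}a - \tfrac{1}{2}, ab - \tfrac{1}{2}b, b^{2} + \tfrac{7}{4}a - \tfrac{1}{8}b + \tfrac{7}{4}}

Buchberger's algorithm terminates because the ascending chain of leading-term ideals stabilizes.

f_1 = 2ab - b, LT = ab.
f_2 = 3ab + 4b^{2} + 7a - 2b + 7, LT = ab.

S(f_1,f_2): lcm = ab. S = -\tfrac{4}{3}b^{2} - \tfrac{7}{3}a + \tfrac{1}{6}b - \tfrac{7}{3}.
  leading term b^{2}: no divisor's leading term divides it; move -\tfrac{4}{3}b^{2} to the remainder.
  leading term a: no divisor's leading term divides it; move -\tfrac{7}{3}a to the remainder.
  leading term b: no divisor's leading term divides it; move \tfrac{1}{6}b to the remainder.
  leading term 1: no divisor's leading term divides it; move -\tfrac{7}{3} to the remainder.
  remainder -\tfrac{4}{3}b^{2} - \tfrac{7}{3}a + \tfrac{1}{6}b - \tfrac{7}{3} ≠ 0; add g_3 = -\tfrac{4}{3}b^{2} - \tfrac{7}{3}a + \tfrac{1}{6}b - \tfrac{7}{3} to the basis.

S(f_1,g_3): lcm = ab^{2}. S = -\tfrac{7}{4}a^{2} + \tfrac{1}{8}ab - \tfrac{1}{2}b^{2} - \tfrac{7}{4}a.
  leading term a^{2}: no divisor's leading term divides it; move -\tfrac{7}{4}a^{2} to the remainder.
  leading term ab: subtract (\tfrac{1}{16})·f_1 from \tfrac{1}{8}ab - \tfrac{1}{2}b^{2} - \tfrac{7}{4}a → -\tfrac{1}{2}b^{2} - \tfrac{7}{4}a + \tfrac{1}{16}b
  leading term b^{2}: subtract (\tfrac{3}{8})·g_3 from -\tfrac{1}{2}b^{2} - \tfrac{7}{4}a + \tfrac{1}{16}b → -\tfrac{7}{8}a + \tfrac{7}{8}
  leading term a: no divisor's leading term divides it; move -\tfrac{7}{8}a to the remainder.
  leading term 1: no divisor's leading term divides it; move \tfrac{7}{8} to the remainder.
  remainder -\tfrac{7}{4}a^{2} - \tfrac{7}{8}a + \tfrac{7}{8} ≠ 0; add g_4 = -\tfrac{7}{4}a^{2} - \tfrac{7}{8}a + \tfrac{7}{8} to the basis.

The other S-polynomials (S(f_2,g_3), S(f_1,g_4), S(f_2,g_4), S(g_3,g_4)) all reduce to 0 modulo the current basis, so we have a Gröbner basis.
Inter-reduce: drop elements whose leading term is divisible by another's, tail-reduce, and make monic.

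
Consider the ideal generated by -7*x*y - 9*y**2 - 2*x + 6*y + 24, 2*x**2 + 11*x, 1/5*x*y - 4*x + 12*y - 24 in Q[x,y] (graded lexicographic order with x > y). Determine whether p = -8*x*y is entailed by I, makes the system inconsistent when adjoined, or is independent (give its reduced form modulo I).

First compute the reduced Gröbner basis of I by Buchberger's algorithm.
f_1 = -7*x*y - 9*y**2 - 2*x + 6*y + 24, LT = x*y.
f_2 = 2*x**2 + 11*x, LT = x**2.
f_3 = 1/5*x*y - 4*x + 12*y - 24, LT = x*y.

S(f_1,f_2): lcm = x**2*y. S = 9/7*x*y**2 + 2/7*x**2 - 89/14*x*y - 24/7*x.
  reduce S modulo (f_1, f_2, f_3):
  remainder -81/49*y**3 + 6687/686*y**2 - 1056/343*x - 465/343*y - 7908/343 ≠ 0; add h_4 = -81/49*y**3 + 6687/686*y**2 - 1056/343*x - 465/343*y - 7908/343 to the basis.

S(f_1,f_3): lcm = x*y. S = 9/7*y**2 + 142/7*x - 426/7*y + 816/7.
  reduce S modulo (f_1, f_2, f_3, h_4):
  remainder 9/7*y**2 + 142/7*x - 426/7*y + 816/7 ≠ 0; add h_5 = 9/7*y**2 + 142/7*x - 426/7*y + 816/7 to the basis.

S(f_2,f_3): lcm = x**2*y. S = 20*x**2 - 109/2*x*y + 120*x.
  reduce S modulo (f_1, f_2, f_3, h_4, h_5):
  remainder -1080*x + 3270*y - 6540 ≠ 0; add h_6 = -1080*x + 3270*y - 6540 to the basis.

S(f_3,h_4): lcm = x*y**3. S = -1777/126*x*y**2 + 60*y**3 - 352/189*x**2 - 155/189*x*y - 120*y**2 - 2636/189*x.
  reduce S modulo (f_1, f_2, f_3, h_4, h_5, h_6):
  remainder -4120255/5832*y + 4120255/2916 ≠ 0; add h_7 = -4120255/5832*y + 4120255/2916 to the basis.

The other S-polynomials (S(f_1,h_4), S(f_2,h_4), S(f_1,h_5), S(f_2,h_5), S(f_3,h_5), S(h_4,h_5), S(f_1,h_6), S(f_2,h_6), S(f_3,h_6), S(h_4,h_6), S(h_5,h_6), S(f_1,h_7), S(f_2,h_7), S(f_3,h_7), S(h_4,h_7), S(h_5,h_7), S(h_6,h_7)) all reduce to 0 modulo the current basis, so we have a Gröbner basis.
Inter-reduce: drop elements whose leading term is divisible by another's, tail-reduce, and make monic.
Reduced Gröbner basis: {x, y - 2}.
Label its elements g_1 = x, g_2 = y - 2.

Reduce p = -8*x*y modulo G:
  leading term x*y: subtract (-8*y)·g_1 from -8*x*y → 0
  normal form = 0.
Since the normal form is 0, p ∈ I.

The remainder on division by a Gröbner basis is unique — it is the normal form.

-8*x*y lies in I (it reduces to 0).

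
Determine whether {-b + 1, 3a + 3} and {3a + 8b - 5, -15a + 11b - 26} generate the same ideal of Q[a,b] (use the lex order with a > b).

Since reduced Gröbner bases are canonical representatives of ideals under a given ordering, it suffices to compute and compare them.
Buchberger on the first generating set:
f_1 = -b + 1, LT = b.
f_2 = 3a + 3, LT = a.

The S-polynomials (S(f_1,f_2)) all reduce to 0 modulo the current basis, so we have a Gröbner basis.
Inter-reduce: drop elements whose leading term is divisible by another's, tail-reduce, and make monic.
Reduced Gröbner basis: {a + 1, b - 1}.

Buchberger on the second generating set:
h_1 = 3a + 8b - 5, LT = a.
h_2 = -15a + 11b - 26, LT = a.

S(h_1,h_2): lcm = a. S = 17/5b - 17/5.
  leading term b: no divisor's leading term divides it; move 17/5b to the remainder.
  leading term 1: no divisor's leading term divides it; move -17/5 to the remainder.
  remainder 17/5b - 17/5 ≠ 0; add k_3 = 17/5b - 17/5 to the basis.

The other S-polynomials (S(h_1,k_3), S(h_2,k_3)) all reduce to 0 modulo the current basis, so we have a Gröbner basis.
Inter-reduce: drop elements whose leading term is divisible by another's, tail-reduce, and make monic.
Reduced Gröbner basis: {a + 1, b - 1}.

Same reduced basis, so the two generating sets span the same ideal.

Yes, the ideals are equal.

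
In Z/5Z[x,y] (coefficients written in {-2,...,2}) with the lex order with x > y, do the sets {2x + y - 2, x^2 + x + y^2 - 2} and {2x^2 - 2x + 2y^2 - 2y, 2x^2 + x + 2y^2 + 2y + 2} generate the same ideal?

Yes, the ideals are equal.

Equality of ideals is decidable: compute both reduced Gröbner bases (unique for the ordering) and check whether they agree.
Buchberger on the first generating set:
f_1 = 2x + y - 2, LT = x.
f_2 = x^2 + x + y^2 - 2, LT = x^2.

S(f_1,f_2): lcm = x^2. S = -2xy - 2x - y^2 + 2.
  reduce S modulo (f_1, f_2):
  remainder -y ≠ 0; add g_3 = -y to the basis.

The other S-polynomials (S(f_1,g_3), S(f_2,g_3)) all reduce to 0 modulo the current basis, so we have a Gröbner basis.
Inter-reduce: drop elements whose leading term is divisible by another's, tail-reduce, and make monic.
Reduced Gröbner basis: {x - 1, y}.

Buchberger on the second generating set:
h_1 = 2x^2 - 2x + 2y^2 - 2y, LT = x^2.
h_2 = 2x^2 + x + 2y^2 + 2y + 2, LT = x^2.

S(h_1,h_2): lcm = x^2. S = x - 2y - 1.
  reduce S modulo (h_1, h_2):
  remainder x - 2y - 1 ≠ 0; add k_3 = x - 2y - 1 to the basis.

S(h_1,k_3): lcm = x^2. S = 2xy + y^2 - y.
  reduce S modulo (h_1, h_2, k_3):
  remainder y ≠ 0; add k_4 = y to the basis.

The other S-polynomials (S(h_2,k_3), S(h_1,k_4), S(h_2,k_4), S(k_3,k_4)) all reduce to 0 modulo the current basis, so we have a Gröbner basis.
Inter-reduce: drop elements whose leading term is divisible by another's, tail-reduce, and make monic.
Reduced Gröbner basis: {x - 1, y}.

The two bases agree; hence the ideals are identical.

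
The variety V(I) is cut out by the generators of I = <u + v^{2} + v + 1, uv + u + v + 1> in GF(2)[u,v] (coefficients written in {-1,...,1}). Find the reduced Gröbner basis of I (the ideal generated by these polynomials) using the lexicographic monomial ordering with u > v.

Buchberger's algorithm terminates because the ascending chain of leading-term ideals stabilizes.

f_1 = u + v^{2} + v + 1, LT = u.
f_2 = uv + u + v + 1, LT = uv.

S(f_1,f_2): lcm = uv. S = u + v^{3} + v^{2} + 1.
  reduce S modulo (f_1, f_2):
  remainder v^{3} + v ≠ 0; add g_3 = v^{3} + v to the basis.

The other S-polynomials (S(f_1,g_3), S(f_2,g_3)) all reduce to 0 modulo the current basis, so we have a Gröbner basis.
Inter-reduce: drop elements whose leading term is divisible by another's, tail-reduce, and make monic.

G = {u + v^{2} + v + 1, v^{3} + v}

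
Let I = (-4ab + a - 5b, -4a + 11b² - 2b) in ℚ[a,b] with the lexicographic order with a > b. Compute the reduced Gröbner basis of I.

G = {a - 11/4b² + ½b, b³ - 19/44b² + ½b}

This is the nonlinear analogue of row-reducing a linear system.

f_1 = -4ab + a - 5b, LT = ab.
f_2 = -4a + 11b² - 2b, LT = a.

S(f_1,f_2): lcm = ab. S = -¼a + 11/4b³ - ½b² + 5/4b.
  leading term a: subtract (1/16)·f_2 from -¼a + 11/4b³ - ½b² + 5/4b → 11/4b³ - 19/16b² + 11/8b
  leading term b³: no divisor's leading term divides it; move 11/4b³ to the remainder.
  leading term b²: no divisor's leading term divides it; move -19/16b² to the remainder.
  leading term b: no divisor's leading term divides it; move 11/8b to the remainder.
  remainder 11/4b³ - 19/16b² + 11/8b ≠ 0; add g_3 = 11/4b³ - 19/16b² + 11/8b to the basis.

S(f_1,g_3): lcm = ab³. S = 2/11ab² - ½ab + 5/4b³.
  leading term ab²: subtract (-1/22b)·f_1 from 2/11ab² - ½ab + 5/4b³ → -5/11ab + 5/4b³ - 5/22b²
  leading term ab: subtract (5/44)·f_1 from -5/11ab + 5/4b³ - 5/22b² → -5/44a + 5/4b³ - 5/22b² + 25/44b
  leading term a: subtract (5/176)·f_2 from -5/44a + 5/4b³ - 5/22b² + 25/44b → 5/4b³ - 95/176b² + ⅝b
  leading term b³: subtract (5/11)·g_3 from 5/4b³ - 95/176b² + ⅝b → 0
  remainder 0.

S(f_2,g_3): leading monomials are coprime, so the S-polynomial reduces to 0 (Buchberger's first criterion).
Every S-polynomial of the final basis reduces to 0, so we have a Gröbner basis.
Inter-reduce: drop elements whose leading term is divisible by another's, tail-reduce, and make monic.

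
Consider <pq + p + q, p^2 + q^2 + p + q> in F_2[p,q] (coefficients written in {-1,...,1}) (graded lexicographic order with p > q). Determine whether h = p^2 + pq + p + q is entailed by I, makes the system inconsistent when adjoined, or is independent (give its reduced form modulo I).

p^2 + pq + p + q is independent of I; its normal form modulo I is q^2 + p + q.

First compute the reduced Gröbner basis of I by Buchberger's algorithm.
f_1 = pq + p + q, LT = pq.
f_2 = p^2 + q^2 + p + q, LT = p^2.

S(f_1,f_2): lcm = p^2q. S = q^3 + p^2 + q^2.
  leading term q^3: no divisor's leading term divides it; move q^3 to the remainder.
  leading term p^2: subtract (1)·f_2 from p^2 + q^2 → p + q
  leading term p: no divisor's leading term divides it; move p to the remainder.
  leading term q: no divisor's leading term divides it; move q to the remainder.
  remainder q^3 + p + q ≠ 0; add k_3 = q^3 + p + q to the basis.

The other S-polynomials (S(f_1,k_3), S(f_2,k_3)) all reduce to 0 modulo the current basis, so we have a Gröbner basis.
Inter-reduce: drop elements whose leading term is divisible by another's, tail-reduce, and make monic.
Reduced Gröbner basis: {q^3 + p + q, p^2 + q^2 + p + q, pq + p + q}.
Label its elements g_1 = q^3 + p + q, g_2 = p^2 + q^2 + p + q, g_3 = pq + p + q.

Reduce h = p^2 + pq + p + q modulo G:
  leading term p^2: subtract (1)·g_2 from p^2 + pq + p + q → pq + q^2
  leading term pq: subtract (1)·g_3 from pq + q^2 → q^2 + p + q
  leading term q^2: no divisor's leading term divides it; move q^2 to the remainder.
  leading term p: no divisor's leading term divides it; move p to the remainder.
  leading term q: no divisor's leading term divides it; move q to the remainder.
  normal form = q^2 + p + q.
The normal form is nonzero, so h ∉ I. Since h minus its normal form lies in I, I + (h) = I + (r) where r = q^2 + p + q; decide whether this ideal is the whole ring.
Run Buchberger on G together with r (pairs among the g_i already reduce to 0 since G is a Gröbner basis):
g_1 = q^3 + p + q, LT = q^3.
g_2 = p^2 + q^2 + p + q, LT = p^2.
g_3 = pq + p + q, LT = pq.
r = q^2 + p + q, LT = q^2.

S(g_1,r): lcm = q^3. S = pq + q^2 + p + q.
  leading term pq: subtract (1)·g_3 from pq + q^2 + p + q → q^2
  leading term q^2: subtract (1)·r from q^2 → p + q
  leading term p: no divisor's leading term divides it; move p to the remainder.
  leading term q: no divisor's leading term divides it; move q to the remainder.
  remainder p + q ≠ 0; add m_5 = p + q to the basis.

The other S-polynomials (S(g_1,g_2), S(g_1,g_3), S(g_2,g_3), S(g_2,r), S(g_3,r), S(g_1,m_5), S(g_2,m_5), S(g_3,m_5), S(r,m_5)) all reduce to 0 modulo the current basis, so we have a Gröbner basis.
Inter-reduce: drop elements whose leading term is divisible by another's, tail-reduce, and make monic.
Reduced Gröbner basis: {q^2, p + q}.
The reduced Gröbner basis of I + (h) is {q^2, p + q} ≠ {1}, a proper ideal, so the enlarged system stays consistent: h is independent of I, with normal form q^2 + p + q.

Ideal membership is decidable via reduction modulo a Gröbner basis.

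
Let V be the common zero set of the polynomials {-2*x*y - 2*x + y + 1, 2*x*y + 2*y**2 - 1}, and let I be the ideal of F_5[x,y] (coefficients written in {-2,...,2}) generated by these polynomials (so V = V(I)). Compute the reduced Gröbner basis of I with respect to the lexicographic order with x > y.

G = {x - y**2 + 2*y, y**3 - y**2 + 2}

f_1 = -2*x*y - 2*x + y + 1, LT = x*y.
f_2 = 2*x*y + 2*y**2 - 1, LT = x*y.

S(f_1,f_2): lcm = x*y. S = x - y**2 + 2*y.
  leading term x: no divisor's leading term divides it; move x to the remainder.
  leading term y**2: no divisor's leading term divides it; move -y**2 to the remainder.
  leading term y: no divisor's leading term divides it; move 2*y to the remainder.
  remainder x - y**2 + 2*y ≠ 0; add g_3 = x - y**2 + 2*y to the basis.

S(f_1,g_3): lcm = x*y. S = x + y**3 - 2*y**2 + 2*y + 2.
  leading term x: subtract (1)·g_3 from x + y**3 - 2*y**2 + 2*y + 2 → y**3 - y**2 + 2
  leading term y**3: no divisor's leading term divides it; move y**3 to the remainder.
  leading term y**2: no divisor's leading term divides it; move -y**2 to the remainder.
  leading term 1: no divisor's leading term divides it; move 2 to the remainder.
  remainder y**3 - y**2 + 2 ≠ 0; add g_4 = y**3 - y**2 + 2 to the basis.

The other S-polynomials (S(f_2,g_3), S(f_1,g_4), S(f_2,g_4), S(g_3,g_4)) all reduce to 0 modulo the current basis, so we have a Gröbner basis.
Inter-reduce: drop elements whose leading term is divisible by another's, tail-reduce, and make monic.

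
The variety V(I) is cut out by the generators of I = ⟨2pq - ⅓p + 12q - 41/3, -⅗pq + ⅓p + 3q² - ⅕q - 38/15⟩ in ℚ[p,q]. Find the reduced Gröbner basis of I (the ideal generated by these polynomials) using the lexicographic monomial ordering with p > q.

f_1 = 2pq - ⅓p + 12q - 41/3, LT = pq.
f_2 = -⅗pq + ⅓p + 3q² - ⅕q - 38/15, LT = pq.

S(f_1,f_2): lcm = pq. S = 7/18p + 5q² + 17/3q - 199/18.
  leading term p: no divisor's leading term divides it; move 7/18p to the remainder.
  leading term q²: no divisor's leading term divides it; move 5q² to the remainder.
  leading term q: no divisor's leading term divides it; move 17/3q to the remainder.
  leading term 1: no divisor's leading term divides it; move -199/18 to the remainder.
  remainder 7/18p + 5q² + 17/3q - 199/18 ≠ 0; add g_3 = 7/18p + 5q² + 17/3q - 199/18 to the basis.

S(f_1,g_3): lcm = pq. S = -⅙p - 90/7q³ - 102/7q² + 241/7q - 41/6.
  leading term p: subtract (-3/7)·g_3 from -⅙p - 90/7q³ - 102/7q² + 241/7q - 41/6 → -90/7q³ - 87/7q² + 258/7q - 81/7
  leading term q³: no divisor's leading term divides it; move -90/7q³ to the remainder.
  leading term q²: no divisor's leading term divides it; move -87/7q² to the remainder.
  leading term q: no divisor's leading term divides it; move 258/7q to the remainder.
  leading term 1: no divisor's leading term divides it; move -81/7 to the remainder.
  remainder -90/7q³ - 87/7q² + 258/7q - 81/7 ≠ 0; add g_4 = -90/7q³ - 87/7q² + 258/7q - 81/7 to the basis.

The other S-polynomials (S(f_2,g_3), S(f_1,g_4), S(f_2,g_4), S(g_3,g_4)) all reduce to 0 modulo the current basis, so we have a Gröbner basis.
Inter-reduce: drop elements whose leading term is divisible by another's, tail-reduce, and make monic.

G = {p + 90/7q² + 102/7q - 199/7, q³ + 29/30q² - 43/15q + 9/10}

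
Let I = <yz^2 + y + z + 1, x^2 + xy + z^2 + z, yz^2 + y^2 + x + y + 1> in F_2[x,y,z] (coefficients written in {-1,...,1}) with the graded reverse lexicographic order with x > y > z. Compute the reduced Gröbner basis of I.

Buchberger's algorithm terminates because the ascending chain of leading-term ideals stabilizes.

f_1 = yz^2 + y + z + 1, LT = yz^2.
f_2 = x^2 + xy + z^2 + z, LT = x^2.
f_3 = yz^2 + y^2 + x + y + 1, LT = yz^2.

S(f_1,f_3): lcm = yz^2. S = y^2 + x + z.
  reduce S modulo (f_1, f_2, f_3):
  remainder y^2 + x + z ≠ 0; add g_4 = y^2 + x + z to the basis.

S(f_1,g_4): lcm = y^2z^2. S = xz^2 + z^3 + y^2 + yz + y.
  reduce S modulo (f_1, f_2, f_3, g_4):
  remainder xz^2 + z^3 + yz + x + y + z ≠ 0; add g_5 = xz^2 + z^3 + yz + x + y + z to the basis.

S(f_2,g_5): lcm = x^2z^2. S = xyz^2 + xz^3 + z^4 + xyz + z^3 + x^2 + xy + xz.
  reduce S modulo (f_1, f_2, f_3, g_4, g_5):
  remainder xyz + z^3 + xy + xz + yz + x + y + 1 ≠ 0; add g_6 = xyz + z^3 + xy + xz + yz + x + y + 1 to the basis.

S(f_1,g_6): lcm = xyz^2. S = z^4 + xyz + xz^2 + yz^2 + xy + yz + x + z.
  reduce S modulo (f_1, f_2, f_3, g_4, g_5, g_6):
  remainder z^4 + xz + yz + x + y + z ≠ 0; add g_7 = z^4 + xz + yz + x + y + z to the basis.

The other S-polynomials (S(f_1,f_2), S(f_2,f_3), S(f_2,g_4), S(f_3,g_4), S(f_1,g_5), S(f_3,g_5), S(g_4,g_5), S(f_2,g_6), S(f_3,g_6), S(g_4,g_6), S(g_5,g_6), S(f_1,g_7), S(f_2,g_7), S(f_3,g_7), S(g_4,g_7), S(g_5,g_7), S(g_6,g_7)) all reduce to 0 modulo the current basis, so we have a Gröbner basis.
Inter-reduce: drop elements whose leading term is divisible by another's, tail-reduce, and make monic.

G = {z^4 + xz + yz + x + y + z, xyz + z^3 + xy + xz + yz + x + y + 1, xz^2 + z^3 + yz + x + y + z, yz^2 + y + z + 1, x^2 + xy + z^2 + z, y^2 + x + z}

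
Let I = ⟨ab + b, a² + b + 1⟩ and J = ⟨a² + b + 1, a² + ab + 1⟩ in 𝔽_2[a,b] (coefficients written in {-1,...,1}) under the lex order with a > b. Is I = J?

For a fixed monomial order, each ideal has a unique reduced Gröbner basis; comparing bases decides equality.
Buchberger on the first generating set:
f_1 = ab + b, LT = ab.
f_2 = a² + b + 1, LT = a².

S(f_1,f_2): lcm = a²b. S = ab + b² + b.
  leading term ab: subtract (1)·f_1 from ab + b² + b → b²
  leading term b²: no divisor's leading term divides it; move b² to the remainder.
  remainder b² ≠ 0; add g_3 = b² to the basis.

The other S-polynomials (S(f_1,g_3), S(f_2,g_3)) all reduce to 0 modulo the current basis, so we have a Gröbner basis.
Inter-reduce: drop elements whose leading term is divisible by another's, tail-reduce, and make monic.
Reduced Gröbner basis: {a² + b + 1, ab + b, b²}.

Buchberger on the second generating set:
h_1 = a² + b + 1, LT = a².
h_2 = a² + ab + 1, LT = a².

S(h_1,h_2): lcm = a². S = ab + b.
  leading term ab: no divisor's leading term divides it; move ab to the remainder.
  leading term b: no divisor's leading term divides it; move b to the remainder.
  remainder ab + b ≠ 0; add k_3 = ab + b to the basis.

S(h_1,k_3): lcm = a²b. S = ab + b² + b.
  leading term ab: subtract (1)·k_3 from ab + b² + b → b²
  leading term b²: no divisor's leading term divides it; move b² to the remainder.
  remainder b² ≠ 0; add k_4 = b² to the basis.

The other S-polynomials (S(h_2,k_3), S(h_1,k_4), S(h_2,k_4), S(k_3,k_4)) all reduce to 0 modulo the current basis, so we have a Gröbner basis.
Inter-reduce: drop elements whose leading term is divisible by another's, tail-reduce, and make monic.
Reduced Gröbner basis: {a² + b + 1, ab + b, b²}.

Same reduced basis, so the two generating sets span the same ideal.

Yes, the ideals are equal.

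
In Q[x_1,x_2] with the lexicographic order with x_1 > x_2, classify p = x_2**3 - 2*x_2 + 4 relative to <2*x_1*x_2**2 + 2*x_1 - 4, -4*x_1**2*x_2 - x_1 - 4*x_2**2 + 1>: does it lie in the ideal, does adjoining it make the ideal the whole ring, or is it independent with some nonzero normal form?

First compute the reduced Gröbner basis of I by Buchberger's algorithm.
f_1 = 2*x_1*x_2**2 + 2*x_1 - 4, LT = x_1*x_2**2.
f_2 = -4*x_1**2*x_2 - x_1 - 4*x_2**2 + 1, LT = x_1**2*x_2.

S(f_1,f_2): lcm = x_1**2*x_2**2. S = x_1**2 - 1/4*x_1*x_2 - 2*x_1 - x_2**3 + 1/4*x_2.
  leading term x_1**2: no divisor's leading term divides it; move x_1**2 to the remainder.
  leading term x_1*x_2: no divisor's leading term divides it; move -1/4*x_1*x_2 to the remainder.
  leading term x_1: no divisor's leading term divides it; move -2*x_1 to the remainder.
  leading term x_2**3: no divisor's leading term divides it; move -x_2**3 to the remainder.
  leading term x_2: no divisor's leading term divides it; move 1/4*x_2 to the remainder.
  remainder x_1**2 - 1/4*x_1*x_2 - 2*x_1 - x_2**3 + 1/4*x_2 ≠ 0; add h_3 = x_1**2 - 1/4*x_1*x_2 - 2*x_1 - x_2**3 + 1/4*x_2 to the basis.

S(f_1,h_3): lcm = x_1**2*x_2**2. S = x_1**2 + 1/4*x_1*x_2**3 + 2*x_1*x_2**2 - 2*x_1 + x_2**5 - 1/4*x_2**3.
  leading term x_1**2: subtract (1)·h_3 from x_1**2 + 1/4*x_1*x_2**3 + 2*x_1*x_2**2 - 2*x_1 + x_2**5 - 1/4*x_2**3 → 1/4*x_1*x_2**3 + 2*x_1*x_2**2 + 1/4*x_1*x_2 + x_2**5 + 3/4*x_2**3 - 1/4*x_2
  leading term x_1*x_2**3: subtract (1/8*x_2)·f_1 from 1/4*x_1*x_2**3 + 2*x_1*x_2**2 + 1/4*x_1*x_2 + x_2**5 + 3/4*x_2**3 - 1/4*x_2 → 2*x_1*x_2**2 + x_2**5 + 3/4*x_2**3 + 1/4*x_2
  leading term x_1*x_2**2: subtract (1)·f_1 from 2*x_1*x_2**2 + x_2**5 + 3/4*x_2**3 + 1/4*x_2 → -2*x_1 + x_2**5 + 3/4*x_2**3 + 1/4*x_2 + 4
  leading term x_1: no divisor's leading term divides it; move -2*x_1 to the remainder.
  leading term x_2**5: no divisor's leading term divides it; move x_2**5 to the remainder.
  leading term x_2**3: no divisor's leading term divides it; move 3/4*x_2**3 to the remainder.
  leading term x_2: no divisor's leading term divides it; move 1/4*x_2 to the remainder.
  leading term 1: no divisor's leading term divides it; move 4 to the remainder.
  remainder -2*x_1 + x_2**5 + 3/4*x_2**3 + 1/4*x_2 + 4 ≠ 0; add h_4 = -2*x_1 + x_2**5 + 3/4*x_2**3 + 1/4*x_2 + 4 to the basis.

S(f_2,h_3): lcm = x_1**2*x_2. S = 1/4*x_1*x_2**2 + 2*x_1*x_2 + 1/4*x_1 + x_2**4 + 3/4*x_2**2 - 1/4.
  leading term x_1*x_2**2: subtract (1/8)·f_1 from 1/4*x_1*x_2**2 + 2*x_1*x_2 + 1/4*x_1 + x_2**4 + 3/4*x_2**2 - 1/4 → 2*x_1*x_2 + x_2**4 + 3/4*x_2**2 + 1/4
  leading term x_1*x_2: subtract (-x_2)·h_4 from 2*x_1*x_2 + x_2**4 + 3/4*x_2**2 + 1/4 → x_2**6 + 7/4*x_2**4 + x_2**2 + 4*x_2 + 1/4
  leading term x_2**6: no divisor's leading term divides it; move x_2**6 to the remainder.
  leading term x_2**4: no divisor's leading term divides it; move 7/4*x_2**4 to the remainder.
  leading term x_2**2: no divisor's leading term divides it; move x_2**2 to the remainder.
  leading term x_2: no divisor's leading term divides it; move 4*x_2 to the remainder.
  leading term 1: no divisor's leading term divides it; move 1/4 to the remainder.
  remainder x_2**6 + 7/4*x_2**4 + x_2**2 + 4*x_2 + 1/4 ≠ 0; add h_5 = x_2**6 + 7/4*x_2**4 + x_2**2 + 4*x_2 + 1/4 to the basis.

The other S-polynomials (S(f_1,h_4), S(f_2,h_4), S(h_3,h_4), S(f_1,h_5), S(f_2,h_5), S(h_3,h_5), S(h_4,h_5)) all reduce to 0 modulo the current basis, so we have a Gröbner basis.
Inter-reduce: drop elements whose leading term is divisible by another's, tail-reduce, and make monic.
Reduced Gröbner basis: {x_1 - 1/2*x_2**5 - 3/8*x_2**3 - 1/8*x_2 - 2, x_2**6 + 7/4*x_2**4 + x_2**2 + 4*x_2 + 1/4}.
Label its elements g_1 = x_1 - 1/2*x_2**5 - 3/8*x_2**3 - 1/8*x_2 - 2, g_2 = x_2**6 + 7/4*x_2**4 + x_2**2 + 4*x_2 + 1/4.

Reduce p = x_2**3 - 2*x_2 + 4 modulo G:
  leading term x_2**3: no divisor's leading term divides it; move x_2**3 to the remainder.
  leading term x_2: no divisor's leading term divides it; move -2*x_2 to the remainder.
  leading term 1: no divisor's leading term divides it; move 4 to the remainder.
  normal form = x_2**3 - 2*x_2 + 4.
The normal form is nonzero, so p ∉ I. Since p minus its normal form lies in I, I + (p) = I + (r) where r = x_2**3 - 2*x_2 + 4; decide whether this ideal is the whole ring.
Run Buchberger on G together with r (pairs among the g_i already reduce to 0 since G is a Gröbner basis):
g_1 = x_1 - 1/2*x_2**5 - 3/8*x_2**3 - 1/8*x_2 - 2, LT = x_1.
g_2 = x_2**6 + 7/4*x_2**4 + x_2**2 + 4*x_2 + 1/4, LT = x_2**6.
r = x_2**3 - 2*x_2 + 4, LT = x_2**3.

S(g_2,r): lcm = x_2**6. S = 15/4*x_2**4 - 4*x_2**3 + x_2**2 + 4*x_2 + 1/4.
  leading term x_2**4: subtract (15/4*x_2)·r from 15/4*x_2**4 - 4*x_2**3 + x_2**2 + 4*x_2 + 1/4 → -4*x_2**3 + 17/2*x_2**2 - 11*x_2 + 1/4
  leading term x_2**3: subtract (-4)·r from -4*x_2**3 + 17/2*x_2**2 - 11*x_2 + 1/4 → 17/2*x_2**2 - 19*x_2 + 65/4
  leading term x_2**2: no divisor's leading term divides it; move 17/2*x_2**2 to the remainder.
  leading term x_2: no divisor's leading term divides it; move -19*x_2 to the remainder.
  leading term 1: no divisor's leading term divides it; move 65/4 to the remainder.
  remainder 17/2*x_2**2 - 19*x_2 + 65/4 ≠ 0; add m_4 = 17/2*x_2**2 - 19*x_2 + 65/4 to the basis.

S(g_2,m_4): lcm = x_2**6. S = 38/17*x_2**5 - 11/68*x_2**4 + x_2**2 + 4*x_2 + 1/4.
  leading term x_2**5: subtract (38/17*x_2**2)·r from 38/17*x_2**5 - 11/68*x_2**4 + x_2**2 + 4*x_2 + 1/4 → -11/68*x_2**4 + 76/17*x_2**3 - 135/17*x_2**2 + 4*x_2 + 1/4
  leading term x_2**4: subtract (-11/68*x_2)·r from -11/68*x_2**4 + 76/17*x_2**3 - 135/17*x_2**2 + 4*x_2 + 1/4 → 76/17*x_2**3 - 281/34*x_2**2 + 79/17*x_2 + 1/4
  leading term x_2**3: subtract (76/17)·r from 76/17*x_2**3 - 281/34*x_2**2 + 79/17*x_2 + 1/4 → -281/34*x_2**2 + 231/17*x_2 - 1199/68
  leading term x_2**2: subtract (-281/289)·m_4 from -281/34*x_2**2 + 231/17*x_2 - 1199/68 → -1412/289*x_2 - 1059/578
  leading term x_2: no divisor's leading term divides it; move -1412/289*x_2 to the remainder.
  leading term 1: no divisor's leading term divides it; move -1059/578 to the remainder.
  remainder -1412/289*x_2 - 1059/578 ≠ 0; add m_5 = -1412/289*x_2 - 1059/578 to the basis.

S(r,m_4): lcm = x_2**3. S = 38/17*x_2**2 - 133/34*x_2 + 4.
  leading term x_2**2: subtract (76/289)·m_4 from 38/17*x_2**2 - 133/34*x_2 + 4 → 627/578*x_2 - 79/289
  leading term x_2: subtract (-627/2824)·m_5 from 627/578*x_2 - 79/289 → -185/272
  leading term 1: no divisor's leading term divides it; move -185/272 to the remainder.
  remainder -185/272 ≠ 0; add m_6 = -185/272 to the basis.

The other S-polynomials (S(g_1,g_2), S(g_1,r), S(g_1,m_4), S(g_1,m_5), S(g_2,m_5), S(r,m_5), S(m_4,m_5), S(g_1,m_6), S(g_2,m_6), S(r,m_6), S(m_4,m_6), S(m_5,m_6)) all reduce to 0 modulo the current basis, so we have a Gröbner basis.
Inter-reduce: drop elements whose leading term is divisible by another's, tail-reduce, and make monic.
Reduced Gröbner basis: {1}.
The reduced Gröbner basis of I + (p) is {1}: the ideal is the whole ring, so the enlarged system has no common solution — adjoining p is inconsistent.

Adjoining x_2**3 - 2*x_2 + 4 makes the ideal the whole ring: the system is inconsistent.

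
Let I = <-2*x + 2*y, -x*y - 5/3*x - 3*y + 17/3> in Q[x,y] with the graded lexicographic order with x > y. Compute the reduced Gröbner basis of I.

G = {y**2 + 14/3*y - 17/3, x - y}

f_1 = -2*x + 2*y, LT = x.
f_2 = -x*y - 5/3*x - 3*y + 17/3, LT = x*y.

S(f_1,f_2): lcm = x*y. S = -y**2 - 5/3*x - 3*y + 17/3.
  leading term y**2: no divisor's leading term divides it; move -y**2 to the remainder.
  leading term x: subtract (5/6)·f_1 from -5/3*x - 3*y + 17/3 → -14/3*y + 17/3
  leading term y: no divisor's leading term divides it; move -14/3*y to the remainder.
  leading term 1: no divisor's leading term divides it; move 17/3 to the remainder.
  remainder -y**2 - 14/3*y + 17/3 ≠ 0; add g_3 = -y**2 - 14/3*y + 17/3 to the basis.

The other S-polynomials (S(f_1,g_3), S(f_2,g_3)) all reduce to 0 modulo the current basis, so we have a Gröbner basis.
Inter-reduce: drop elements whose leading term is divisible by another's, tail-reduce, and make monic.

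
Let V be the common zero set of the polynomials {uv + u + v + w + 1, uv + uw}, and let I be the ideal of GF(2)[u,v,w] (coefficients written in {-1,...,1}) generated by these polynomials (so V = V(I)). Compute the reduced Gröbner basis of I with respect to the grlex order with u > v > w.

G = {uv + u + v + w + 1, uw + u + v + w + 1, v^{2} + w^{2} + v + w}

f_1 = uv + u + v + w + 1, LT = uv.
f_2 = uv + uw, LT = uv.

S(f_1,f_2): lcm = uv. S = uw + u + v + w + 1.
  leading term uw: no divisor's leading term divides it; move uw to the remainder.
  leading term u: no divisor's leading term divides it; move u to the remainder.
  leading term v: no divisor's leading term divides it; move v to the remainder.
  leading term w: no divisor's leading term divides it; move w to the remainder.
  leading term 1: no divisor's leading term divides it; move 1 to the remainder.
  remainder uw + u + v + w + 1 ≠ 0; add g_3 = uw + u + v + w + 1 to the basis.

S(f_1,g_3): lcm = uvw. S = uv + uw + v^{2} + w^{2} + v + w.
  leading term uv: subtract (1)·f_1 from uv + uw + v^{2} + w^{2} + v + w → uw + v^{2} + w^{2} + u + 1
  leading term uw: subtract (1)·g_3 from uw + v^{2} + w^{2} + u + 1 → v^{2} + w^{2} + v + w
  leading term v^{2}: no divisor's leading term divides it; move v^{2} to the remainder.
  leading term w^{2}: no divisor's leading term divides it; move w^{2} to the remainder.
  leading term v: no divisor's leading term divides it; move v to the remainder.
  leading term w: no divisor's leading term divides it; move w to the remainder.
  remainder v^{2} + w^{2} + v + w ≠ 0; add g_4 = v^{2} + w^{2} + v + w to the basis.

S(f_2,g_3): lcm = uvw. S = uw^{2} + uv + v^{2} + vw + v.
  leading term uw^{2}: subtract (w)·g_3 from uw^{2} + uv + v^{2} + vw + v → uv + uw + v^{2} + w^{2} + v + w
  leading term uv: subtract (1)·f_1 from uv + uw + v^{2} + w^{2} + v + w → uw + v^{2} + w^{2} + u + 1
  leading term uw: subtract (1)·g_3 from uw + v^{2} + w^{2} + u + 1 → v^{2} + w^{2} + v + w
  leading term v^{2}: subtract (1)·g_4 from v^{2} + w^{2} + v + w → 0
  remainder 0.

S(f_1,g_4): lcm = uv^{2}. S = uw^{2} + uw + v^{2} + vw + v.
  leading term uw^{2}: subtract (w)·g_3 from uw^{2} + uw + v^{2} + vw + v → v^{2} + w^{2} + v + w
  leading term v^{2}: subtract (1)·g_4 from v^{2} + w^{2} + v + w → 0
  remainder 0.

S(f_2,g_4): lcm = uv^{2}. S = uvw + uw^{2} + uv + uw.
  leading term uvw: subtract (w)·f_1 from uvw + uw^{2} + uv + uw → uw^{2} + uv + vw + w^{2} + w
  leading term uw^{2}: subtract (w)·g_3 from uw^{2} + uv + vw + w^{2} + w → uv + uw
  leading term uv: subtract (1)·f_1 from uv + uw → uw + u + v + w + 1
  leading term uw: subtract (1)·g_3 from uw + u + v + w + 1 → 0
  remainder 0.

S(g_3,g_4): leading monomials are coprime, so the S-polynomial reduces to 0 (Buchberger's first criterion).
Every S-polynomial of the final basis reduces to 0, so we have a Gröbner basis.
Inter-reduce: drop elements whose leading term is divisible by another's, tail-reduce, and make monic.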